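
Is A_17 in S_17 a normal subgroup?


H = A_17 in S_17
A_17 has index 2 in S_17, and every subgroup of index 2 is normal

Yes, normal subgroup


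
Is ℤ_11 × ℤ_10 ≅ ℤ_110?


Comparing ℤ_11 × ℤ_10 and ℤ_110:
gcd(11,10) = 1, so ℤ_11 × ℤ_10 ≅ ℤ_110 (CRT)

Yes, ℤ_11 × ℤ_10 ≅ ℤ_110


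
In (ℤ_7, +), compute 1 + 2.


Operation: addition mod 7
1 + 2 = (a + b) mod 7 with a = 1, b = 2

1 + 2 = 3


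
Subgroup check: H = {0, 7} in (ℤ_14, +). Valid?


Subgroup test for H = {0, 7} in (ℤ_14, +):
(1) 0 ∈ H? Yes
(2) Closure: for all a,b ∈ H, (a+b) mod 14 ∈ H? Yes
(3) Inverses: for all a ∈ H, -a mod 14 ∈ H? Yes

Yes, H is a subgroup of ℤ_14


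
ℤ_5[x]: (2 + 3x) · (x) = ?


Expand and collect like terms; reduce coefficients mod 5:
x^0: 2·0 = 0 ≡ 0 (mod 5)
x^1: 2·1 + 3·0 = 2 ≡ 2 (mod 5)
x^2: 3·1 = 3 ≡ 3 (mod 5)
Result: 2x + 3x^2

f · g = 2x + 3x^2


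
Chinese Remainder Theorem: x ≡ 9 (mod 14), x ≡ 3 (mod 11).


m₁ = 14, m₂ = 11, gcd = 1, so CRT applies. M = m₁·m₂ = 154
Let M₁ = M/m₁ = 11, M₂ = M/m₂ = 14
Find y₁ ≡ M₁⁻¹ (mod m₁): 11⁻¹ ≡ 9 (mod 14)
Find y₂ ≡ M₂⁻¹ (mod m₂): 14⁻¹ ≡ 4 (mod 11)
x = a₁·M₁·y₁ + a₂·M₂·y₂ = 9·11·9 + 3·14·4 = 1059
Reduce mod 154: x ≡ 135
Check: 135 mod 14 = 9 ✓, 135 mod 11 = 3 ✓

x ≡ 135 (mod 154)


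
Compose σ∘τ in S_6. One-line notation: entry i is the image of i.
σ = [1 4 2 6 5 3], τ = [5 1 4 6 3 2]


σ∘τ: apply τ first, then σ
1 →τ 5 →σ 5
2 →τ 1 →σ 1
3 →τ 4 →σ 6
4 →τ 6 →σ 3
5 →τ 3 →σ 2
6 →τ 2 →σ 4

σ∘τ = [5 1 6 3 2 4]


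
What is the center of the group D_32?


Z(G) = {g ∈ G | gx = xg for all x ∈ G}
For even n, Z(D_n) = {e, r^(n/2)}: the 180° rotation r^16 commutes with every reflection and rotation

Z(D_32) = {e, r^16}


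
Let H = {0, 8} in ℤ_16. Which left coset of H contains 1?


1 + H = {1 + h (mod 16) : h ∈ H}
1+0=1, 1+8=9

1 + H = {1, 9}


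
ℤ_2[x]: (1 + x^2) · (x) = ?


Expand and collect like terms; reduce coefficients mod 2:
x^0: 1·0 = 0 ≡ 0 (mod 2)
x^1: 1·1 + 0·0 = 1 ≡ 1 (mod 2)
x^2: 0·1 + 1·0 = 0 ≡ 0 (mod 2)
x^3: 1·1 = 1 ≡ 1 (mod 2)
Result: x + x^3

f · g = x + x^3


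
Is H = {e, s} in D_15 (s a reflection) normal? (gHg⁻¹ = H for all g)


H = {e, s} in D_15 (s a reflection)
r·s·r⁻¹ = sr⁻² ≠ s for n ≥ 3, so {e, s} is not closed under conjugation

No, not a normal subgroup


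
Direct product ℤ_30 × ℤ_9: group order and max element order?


|ℤ_30 × ℤ_9| = 30 × 9 = 270
Max element order = lcm(30,9) = 90
Cyclic? No (gcd=3)

|ℤ_30×ℤ_9| = 270, max element order = 90


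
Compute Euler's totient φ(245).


Factor n: 245 = 5 × 7^2
φ(n) = n · ∏(1 - 1/p) over distinct primes p | n
φ(245) = 245 · (1 - 1/5) · (1 - 1/7) = 168

φ(245) = 168


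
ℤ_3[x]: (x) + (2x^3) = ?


Add coefficients mod 3:
x^0: 0 + 0 = 0 (mod 3)
x^1: 1 + 0 = 1 (mod 3)
x^2: 0 + 0 = 0 (mod 3)
x^3: 0 + 2 = 2 (mod 3)
Result: x + 2x^3

f + g = x + 2x^3


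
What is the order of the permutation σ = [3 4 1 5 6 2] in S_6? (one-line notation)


Cycle decomposition: (1 3) (2 4 5 6)
Cycle lengths: 2, 4
Order = lcm(2, 4) = 4

ord(σ) = 4


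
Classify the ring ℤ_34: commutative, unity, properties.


ℤ_34 is a commutative ring with unity 1; 34 = 2×17 is composite, so 2·17 ≡ 0 gives zero divisors (not an integral domain)
Commutative: Yes
Integral domain: No
Has unity: Yes

ℤ_34: Commutative=Yes, Unity=Yes


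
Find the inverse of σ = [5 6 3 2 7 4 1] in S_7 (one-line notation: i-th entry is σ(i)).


To find σ⁻¹, swap domain and range:
σ(1) = 5 → σ⁻¹(5) = 1
σ(2) = 6 → σ⁻¹(6) = 2
σ(3) = 3 → σ⁻¹(3) = 3
σ(4) = 2 → σ⁻¹(2) = 4
σ(5) = 7 → σ⁻¹(7) = 5
σ(6) = 4 → σ⁻¹(4) = 6
σ(7) = 1 → σ⁻¹(1) = 7

σ⁻¹ = [7 4 3 6 1 2 5]


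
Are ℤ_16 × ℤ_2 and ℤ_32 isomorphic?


Comparing ℤ_16 × ℤ_2 and ℤ_32:
gcd(16,2) = 2 ≠ 1. Max element order in ℤ_16×ℤ_2 is lcm(16,2) = 16 < 32, so it has no element of order 32

No, ℤ_16 × ℤ_2 ≇ ℤ_32


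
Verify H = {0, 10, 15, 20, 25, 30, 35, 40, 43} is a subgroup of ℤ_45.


Subgroup test for H = {0, 10, 15, 20, 25, 30, 35, 40, 43} in (ℤ_45, +):
(1) 0 ∈ H? Yes
(2) Closure: for all a,b ∈ H, (a+b) mod 45 ∈ H? No  [counterexample: 10 + 40 = 5 ∉ H]
(3) Inverses: for all a ∈ H, -a mod 45 ∈ H? No

No, H is not a subgroup of ℤ_45


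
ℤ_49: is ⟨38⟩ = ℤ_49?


g generates ℤ_n iff gcd(g, n) = 1
gcd(38, 49) = 1
Since gcd = 1, 38 is a generator.

Yes, 38 generates ℤ_49


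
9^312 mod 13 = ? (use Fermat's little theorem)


Fermat's little theorem: if p is prime and gcd(a,p)=1, then a^(p-1) ≡ 1 (mod p)
p = 13 is prime, gcd(9,13) = 1
Reduce exponent: 312 mod 12 = 0
So 9^312 ≡ 9^0 (mod 13)
9^0 = 1

9^312 ≡ 1 (mod 13)


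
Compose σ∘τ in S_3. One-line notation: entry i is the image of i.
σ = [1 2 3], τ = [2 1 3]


σ∘τ: apply τ first, then σ
1 →τ 2 →σ 2
2 →τ 1 →σ 1
3 →τ 3 →σ 3

σ∘τ = [2 1 3]


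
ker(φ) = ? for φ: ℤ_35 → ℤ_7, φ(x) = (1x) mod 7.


Kernel = preimage of identity
ker(φ) = {x ∈ ℤ_35 : 1x ≡ 0 (mod 7)}. Since 7 | 35, φ is well-defined. The kernel is the cyclic subgroup ⟨7⟩ of ℤ_35 (order 5), i.e. {0, 7, 14, 21, 28}

ker(φ) = {0, 7, 14, 21, 28}


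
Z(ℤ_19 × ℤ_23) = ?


Z(G) = {g ∈ G | gx = xg for all x ∈ G}
Direct product of abelian groups is abelian, so Z(G) = G

Z(ℤ_19 × ℤ_23) = ℤ_19 × ℤ_23


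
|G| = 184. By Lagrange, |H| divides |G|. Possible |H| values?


Lagrange's theorem: |H| divides |G|
|G| = 184
Divisors of 184: 1, 2, 4, 8, 23, 46, 92, 184

Possible subgroup orders: {1, 2, 4, 8, 23, 46, 92, 184}


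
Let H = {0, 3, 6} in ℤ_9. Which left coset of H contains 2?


2 + H = {2 + h (mod 9) : h ∈ H}
2+0=2, 2+3=5, 2+6=8

2 + H = {2, 5, 8}


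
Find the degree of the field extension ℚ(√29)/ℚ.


√29 has minimal polynomial x² - 29 (irreducible over ℚ since 29 is squarefree)

[ℚ(√29)/ℚ] = 2


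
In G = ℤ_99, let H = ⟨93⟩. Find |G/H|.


|⟨93⟩| = n / gcd(93, 99) = 99 / 3 = 33
H is normal (ℤ_99 is abelian).
|G/H| = |G| / |H| = 99 / 33 = 3

|G/H| = 3


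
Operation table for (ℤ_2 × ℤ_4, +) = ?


Elements: {(0,0), (0,1), (0,2), (0,3), (1,0), (1,1), (1,2), (1,3)}
Operation: componentwise addition mod (2, 4)
Entry (a, b) = ((a₁+b₁) mod 2, (a₂+b₂) mod 4)

Cayley table:
      | (0,0) | (0,1) | (0,2) | (0,3) | (1,0) | (1,1) | (1,2) | (1,3)
(0,0) | (0,0) | (0,1) | (0,2) | (0,3) | (1,0) | (1,1) | (1,2) | (1,3)
(0,1) | (0,1) | (0,2) | (0,3) | (0,0) | (1,1) | (1,2) | (1,3) | (1,0)
(0,2) | (0,2) | (0,3) | (0,0) | (0,1) | (1,2) | (1,3) | (1,0) | (1,1)
(0,3) | (0,3) | (0,0) | (0,1) | (0,2) | (1,3) | (1,0) | (1,1) | (1,2)
(1,0) | (1,0) | (1,1) | (1,2) | (1,3) | (0,0) | (0,1) | (0,2) | (0,3)
(1,1) | (1,1) | (1,2) | (1,3) | (1,0) | (0,1) | (0,2) | (0,3) | (0,0)
(1,2) | (1,2) | (1,3) | (1,0) | (1,1) | (0,2) | (0,3) | (0,0) | (0,1)
(1,3) | (1,3) | (1,0) | (1,1) | (1,2) | (0,3) | (0,0) | (0,1) | (0,2)


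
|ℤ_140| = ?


ℤ_n has n elements.

|ℤ_140| = 140


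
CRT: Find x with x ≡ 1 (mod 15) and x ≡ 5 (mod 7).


m₁ = 15, m₂ = 7, gcd = 1, so CRT applies. M = m₁·m₂ = 105
Let M₁ = M/m₁ = 7, M₂ = M/m₂ = 15
Find y₁ ≡ M₁⁻¹ (mod m₁): 7⁻¹ ≡ 13 (mod 15)
Find y₂ ≡ M₂⁻¹ (mod m₂): 15⁻¹ ≡ 1 (mod 7)
x = a₁·M₁·y₁ + a₂·M₂·y₂ = 1·7·13 + 5·15·1 = 166
Reduce mod 105: x ≡ 61
Check: 61 mod 15 = 1 ✓, 61 mod 7 = 5 ✓

x ≡ 61 (mod 105)


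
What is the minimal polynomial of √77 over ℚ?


√77 satisfies x² - 77 = 0, irreducible over ℚ since 77 is squarefree

Minimal polynomial: x² - 77


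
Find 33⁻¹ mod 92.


Use the extended Euclidean algorithm to write 1 = 33·s + 92·t; then s mod 92 is the inverse.
Euclidean algorithm:
  33 = 0·92 + 33
  92 = 2·33 + 26
  33 = 1·26 + 7
  26 = 3·7 + 5
  7 = 1·5 + 2
  5 = 2·2 + 1
  2 = 2·1 + 0
gcd(33,92) = 1
Back-substitution gives: 33·(-39) + 92·(14) = 1
So 33⁻¹ ≡ -39 ≡ 53 (mod 92)
Check: 33 × 53 = 1749 ≡ 1 (mod 92) ✓

33⁻¹ ≡ 53 (mod 92)


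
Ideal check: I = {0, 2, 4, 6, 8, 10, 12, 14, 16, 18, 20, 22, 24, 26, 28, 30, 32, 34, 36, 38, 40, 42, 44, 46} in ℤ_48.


Check ideal conditions for I = {0, 2, 4, 6, 8, 10, 12, 14, 16, 18, 20, 22, 24, 26, 28, 30, 32, 34, 36, 38, 40, 42, 44, 46} in ℤ_48:
(1) I is an additive subgroup? Yes
(2) For r ∈ ℤ_48 and a ∈ I: r·a ∈ I? Yes

Yes, I is an ideal of ℤ_48


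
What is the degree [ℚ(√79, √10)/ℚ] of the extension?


[ℚ(√79,√10):ℚ] = [ℚ(√79,√10):ℚ(√79)]·[ℚ(√79):ℚ] = 2·2 = 4

[ℚ(√79, √10)/ℚ] = 4


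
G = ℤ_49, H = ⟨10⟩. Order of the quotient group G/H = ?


|⟨10⟩| = n / gcd(10, 49) = 49 / 1 = 49
H is normal (ℤ_49 is abelian).
|G/H| = |G| / |H| = 49 / 49 = 1

|G/H| = 1


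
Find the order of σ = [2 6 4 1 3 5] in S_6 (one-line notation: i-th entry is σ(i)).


Cycle decomposition: (1 2 6 5 3 4)
Cycle lengths: 6
Order = lcm(6) = 6

ord(σ) = 6


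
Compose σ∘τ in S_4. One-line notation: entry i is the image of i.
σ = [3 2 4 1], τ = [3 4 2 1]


σ∘τ: apply τ first, then σ
1 →τ 3 →σ 4
2 →τ 4 →σ 1
3 →τ 2 →σ 2
4 →τ 1 →σ 3

σ∘τ = [4 1 2 3]


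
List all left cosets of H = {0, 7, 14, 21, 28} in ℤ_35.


H = {0, 7, 14, 21, 28}, |H| = 5
Number of cosets = |G|/|H| = 35/5 = 7
0 + H = {0, 7, 14, 21, 28}
1 + H = {1, 8, 15, 22, 29}
2 + H = {2, 9, 16, 23, 30}
3 + H = {3, 10, 17, 24, 31}
4 + H = {4, 11, 18, 25, 32}
5 + H = {5, 12, 19, 26, 33}
6 + H = {6, 13, 20, 27, 34}

Cosets: 0+H={0,7,14,21,28}; 1+H={1,8,15,22,29}; 2+H={2,9,16,23,30}; 3+H={3,10,17,24,31}; 4+H={4,11,18,25,32}; 5+H={5,12,19,26,33}; 6+H={6,13,20,27,34}


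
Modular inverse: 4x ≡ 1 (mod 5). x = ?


Use the extended Euclidean algorithm to write 1 = 4·s + 5·t; then s mod 5 is the inverse.
Euclidean algorithm:
  4 = 0·5 + 4
  5 = 1·4 + 1
  4 = 4·1 + 0
gcd(4,5) = 1
Back-substitution gives: 4·(-1) + 5·(1) = 1
So 4⁻¹ ≡ -1 ≡ 4 (mod 5)
Check: 4 × 4 = 16 ≡ 1 (mod 5) ✓

4⁻¹ ≡ 4 (mod 5)


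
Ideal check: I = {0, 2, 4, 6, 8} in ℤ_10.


Check ideal conditions for I = {0, 2, 4, 6, 8} in ℤ_10:
(1) I is an additive subgroup? Yes
(2) For r ∈ ℤ_10 and a ∈ I: r·a ∈ I? Yes

Yes, I is an ideal of ℤ_10


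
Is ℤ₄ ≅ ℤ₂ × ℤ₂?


Comparing ℤ₄ and ℤ₂ × ℤ₂:
ℤ₄ has an element of order 4; ℤ₂×ℤ₂ has exponent 2

No, ℤ₄ ≇ ℤ₂ × ℤ₂


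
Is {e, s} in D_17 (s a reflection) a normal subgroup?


H = {e, s} in D_17 (s a reflection)
r·s·r⁻¹ = sr⁻² ≠ s for n ≥ 3, so {e, s} is not closed under conjugation

No, not a normal subgroup


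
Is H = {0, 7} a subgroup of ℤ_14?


Subgroup test for H = {0, 7} in (ℤ_14, +):
(1) 0 ∈ H? Yes
(2) Closure: for all a,b ∈ H, (a+b) mod 14 ∈ H? Yes
(3) Inverses: for all a ∈ H, -a mod 14 ∈ H? Yes

Yes, H is a subgroup of ℤ_14


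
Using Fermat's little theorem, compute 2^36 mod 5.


Fermat's little theorem: if p is prime and gcd(a,p)=1, then a^(p-1) ≡ 1 (mod p)
p = 5 is prime, gcd(2,5) = 1
Reduce exponent: 36 mod 4 = 0
So 2^36 ≡ 2^0 (mod 5)
2^0 = 1

2^36 ≡ 1 (mod 5)


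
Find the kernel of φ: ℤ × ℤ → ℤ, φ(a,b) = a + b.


Kernel = preimage of identity
ker(φ) = {(a,b) ∈ ℤ² | a+b = 0} = {(a,-a) | a ∈ ℤ}

ker(φ) = {(a,-a) | a ∈ ℤ}


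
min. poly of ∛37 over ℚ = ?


∛37 satisfies x³ - 37 = 0, irreducible over ℚ (no rational root; 37 is not a perfect cube)

Minimal polynomial: x³ - 37


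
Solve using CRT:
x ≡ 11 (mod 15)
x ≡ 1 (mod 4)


m₁ = 15, m₂ = 4, gcd = 1, so CRT applies. M = m₁·m₂ = 60
Let M₁ = M/m₁ = 4, M₂ = M/m₂ = 15
Find y₁ ≡ M₁⁻¹ (mod m₁): 4⁻¹ ≡ 4 (mod 15)
Find y₂ ≡ M₂⁻¹ (mod m₂): 15⁻¹ ≡ 3 (mod 4)
x = a₁·M₁·y₁ + a₂·M₂·y₂ = 11·4·4 + 1·15·3 = 221
Reduce mod 60: x ≡ 41
Check: 41 mod 15 = 11 ✓, 41 mod 4 = 1 ✓

x ≡ 41 (mod 60)


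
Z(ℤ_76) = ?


Z(G) = {g ∈ G | gx = xg for all x ∈ G}
ℤ_76 is abelian, so Z(G) = G

Z(ℤ_76) = ℤ_76


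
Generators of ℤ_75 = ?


g generates ℤ_n iff gcd(g,n) = 1
Prime factors of 75: 3, 5
Generators are g ∈ {1,...,74} not divisible by any of these primes.
Generators: {1, 2, 4, 7, 8, 11, 13, 14, 16, 17, 19, 22, 23, 26, 28, 29, 31, 32, 34, 37, 38, 41, 43, 44, 46, 47, 49, 52, 53, 56, 58, 59, 61, 62, 64, 67, 68, 71, 73, 74}
Number of generators = φ(75) = 40

Generators of ℤ_75 = {1, 2, 4, 7, 8, 11, 13, 14, 16, 17, 19, 22, 23, 26, 28, 29, 31, 32, 34, 37, 38, 41, 43, 44, 46, 47, 49, 52, 53, 56, 58, 59, 61, 62, 64, 67, 68, 71, 73, 74}


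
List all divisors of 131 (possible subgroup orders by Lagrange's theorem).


Lagrange's theorem: |H| divides |G|
|G| = 131
Divisors of 131: 1, 131

Possible subgroup orders: {1, 131}


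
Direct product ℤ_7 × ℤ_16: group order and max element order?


|ℤ_7 × ℤ_16| = 7 × 16 = 112
Max element order = lcm(7,16) = 112
Cyclic? Yes (gcd=1)

|ℤ_7×ℤ_16| = 112, max element order = 112


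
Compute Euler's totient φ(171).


Factor n: 171 = 3^2 × 19
φ(n) = n · ∏(1 - 1/p) over distinct primes p | n
φ(171) = 171 · (1 - 1/3) · (1 - 1/19) = 108

φ(171) = 108


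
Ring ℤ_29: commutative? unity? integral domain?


ℤ_29 is a commutative ring with unity 1; 29 is prime, so ℤ_29 is a field (hence an integral domain)
Commutative: Yes
Integral domain: Yes
Has unity: Yes

ℤ_29: Commutative=Yes, Unity=Yes


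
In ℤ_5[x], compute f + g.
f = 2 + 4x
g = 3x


Add coefficients mod 5:
x^0: 2 + 0 = 2 (mod 5)
x^1: 4 + 3 = 2 (mod 5)
Result: 2 + 2x

f + g = 2 + 2x


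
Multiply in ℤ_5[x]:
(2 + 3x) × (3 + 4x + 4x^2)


Expand and collect like terms; reduce coefficients mod 5:
x^0: 2·3 = 6 ≡ 1 (mod 5)
x^1: 2·4 + 3·3 = 17 ≡ 2 (mod 5)
x^2: 2·4 + 3·4 = 20 ≡ 0 (mod 5)
x^3: 3·4 = 12 ≡ 2 (mod 5)
Result: 1 + 2x + 2x^3

f · g = 1 + 2x + 2x^3


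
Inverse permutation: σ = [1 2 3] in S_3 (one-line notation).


To find σ⁻¹, swap domain and range:
σ(1) = 1 → σ⁻¹(1) = 1
σ(2) = 2 → σ⁻¹(2) = 2
σ(3) = 3 → σ⁻¹(3) = 3

σ⁻¹ = [1 2 3]


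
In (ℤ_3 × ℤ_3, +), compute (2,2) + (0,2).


Operation: componentwise addition mod (3, 3)
(2,2) + (0,2) = ((a₁+b₁) mod 3, (a₂+b₂) mod 3) with a = (2,2), b = (0,2)

(2,2) + (0,2) = (2,1)


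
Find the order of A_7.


|A_n| = n!/2 (even permutations)
|A_7| = 7!/2 = 5040/2 = 2520

|A_7| = 2520


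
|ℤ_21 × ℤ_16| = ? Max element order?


|ℤ_21 × ℤ_16| = 21 × 16 = 336
Max element order = lcm(21,16) = 336
Cyclic? Yes (gcd=1)

|ℤ_21×ℤ_16| = 336, max element order = 336


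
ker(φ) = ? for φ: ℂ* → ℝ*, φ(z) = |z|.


Kernel = preimage of identity
ker(φ) = {z ∈ ℂ* | |z| = 1} = unit circle S¹

ker(φ) = S¹ (unit circle)


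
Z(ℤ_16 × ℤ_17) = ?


Z(G) = {g ∈ G | gx = xg for all x ∈ G}
Direct product of abelian groups is abelian, so Z(G) = G

Z(ℤ_16 × ℤ_17) = ℤ_16 × ℤ_17


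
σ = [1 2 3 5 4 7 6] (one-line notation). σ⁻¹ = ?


To find σ⁻¹, swap domain and range:
σ(1) = 1 → σ⁻¹(1) = 1
σ(2) = 2 → σ⁻¹(2) = 2
σ(3) = 3 → σ⁻¹(3) = 3
σ(4) = 5 → σ⁻¹(5) = 4
σ(5) = 4 → σ⁻¹(4) = 5
σ(6) = 7 → σ⁻¹(7) = 6
σ(7) = 6 → σ⁻¹(6) = 7

σ⁻¹ = [1 2 3 5 4 7 6]


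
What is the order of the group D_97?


|D_n| = 2n (n rotations and n reflections)
|D_97| = 2×97 = 194

|D_97| = 194


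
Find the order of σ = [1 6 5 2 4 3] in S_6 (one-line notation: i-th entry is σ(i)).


Cycle decomposition: (2 6 3 5 4)
Cycle lengths: 5
Order = lcm(5) = 5

ord(σ) = 5


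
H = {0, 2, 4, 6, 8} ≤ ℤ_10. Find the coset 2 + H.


2 + H = {2 + h (mod 10) : h ∈ H}
2+0=2, 2+2=4, 2+4=6, 2+6=8, 2+8=0
2 + H = {0, 2, 4, 6, 8} = 0 + H

2 + H = {0, 2, 4, 6, 8}


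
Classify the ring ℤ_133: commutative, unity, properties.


ℤ_133 is a commutative ring with unity 1; 133 = 7×19 is composite, so 7·19 ≡ 0 gives zero divisors (not an integral domain)
Commutative: Yes
Integral domain: No
Has unity: Yes

ℤ_133: Commutative=Yes, Unity=Yes


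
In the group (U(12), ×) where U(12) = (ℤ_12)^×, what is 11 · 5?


Operation: multiplication mod 12
11 · 5 = (a × b) mod 12 with a = 11, b = 5

11 · 5 = 7


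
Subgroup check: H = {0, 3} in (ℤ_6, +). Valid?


Subgroup test for H = {0, 3} in (ℤ_6, +):
(1) 0 ∈ H? Yes
(2) Closure: for all a,b ∈ H, (a+b) mod 6 ∈ H? Yes
(3) Inverses: for all a ∈ H, -a mod 6 ∈ H? Yes

Yes, H is a subgroup of ℤ_6


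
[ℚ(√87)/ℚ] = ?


√87 has minimal polynomial x² - 87 (irreducible over ℚ since 87 is squarefree)

[ℚ(√87)/ℚ] = 2


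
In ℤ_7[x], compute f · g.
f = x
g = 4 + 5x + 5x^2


Expand and collect like terms; reduce coefficients mod 7:
x^0: 0·4 = 0 ≡ 0 (mod 7)
x^1: 0·5 + 1·4 = 4 ≡ 4 (mod 7)
x^2: 0·5 + 1·5 = 5 ≡ 5 (mod 7)
x^3: 1·5 = 5 ≡ 5 (mod 7)
Result: 4x + 5x^2 + 5x^3

f · g = 4x + 5x^2 + 5x^3


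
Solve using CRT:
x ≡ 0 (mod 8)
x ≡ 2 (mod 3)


m₁ = 8, m₂ = 3, gcd = 1, so CRT applies. M = m₁·m₂ = 24
Let M₁ = M/m₁ = 3, M₂ = M/m₂ = 8
Find y₁ ≡ M₁⁻¹ (mod m₁): 3⁻¹ ≡ 3 (mod 8)
Find y₂ ≡ M₂⁻¹ (mod m₂): 8⁻¹ ≡ 2 (mod 3)
x = a₁·M₁·y₁ + a₂·M₂·y₂ = 0·3·3 + 2·8·2 = 32
Reduce mod 24: x ≡ 8
Check: 8 mod 8 = 0 ✓, 8 mod 3 = 2 ✓

x ≡ 8 (mod 24)


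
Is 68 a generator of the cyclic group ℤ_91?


g generates ℤ_n iff gcd(g, n) = 1
gcd(68, 91) = 1
Since gcd = 1, 68 is a generator.

Yes, 68 generates ℤ_91


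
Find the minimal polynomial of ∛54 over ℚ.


∛54 satisfies x³ - 54 = 0, irreducible over ℚ (no rational root; 54 is not a perfect cube)

Minimal polynomial: x³ - 54


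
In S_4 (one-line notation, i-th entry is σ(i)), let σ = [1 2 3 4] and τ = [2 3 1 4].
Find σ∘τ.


σ∘τ: apply τ first, then σ
1 →τ 2 →σ 2
2 →τ 3 →σ 3
3 →τ 1 →σ 1
4 →τ 4 →σ 4

σ∘τ = [2 3 1 4]


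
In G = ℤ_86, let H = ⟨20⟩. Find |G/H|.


|⟨20⟩| = n / gcd(20, 86) = 86 / 2 = 43
H is normal (ℤ_86 is abelian).
|G/H| = |G| / |H| = 86 / 43 = 2

|G/H| = 2


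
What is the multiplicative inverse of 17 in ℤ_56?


Use the extended Euclidean algorithm to write 1 = 17·s + 56·t; then s mod 56 is the inverse.
Euclidean algorithm:
  17 = 0·56 + 17
  56 = 3·17 + 5
  17 = 3·5 + 2
  5 = 2·2 + 1
  2 = 2·1 + 0
gcd(17,56) = 1
Back-substitution gives: 17·(-23) + 56·(7) = 1
So 17⁻¹ ≡ -23 ≡ 33 (mod 56)
Check: 17 × 33 = 561 ≡ 1 (mod 56) ✓

17⁻¹ ≡ 33 (mod 56)


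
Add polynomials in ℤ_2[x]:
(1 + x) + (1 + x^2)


Add coefficients mod 2:
x^0: 1 + 1 = 0 (mod 2)
x^1: 1 + 0 = 1 (mod 2)
x^2: 0 + 1 = 1 (mod 2)
Result: x + x^2

f + g = x + x^2


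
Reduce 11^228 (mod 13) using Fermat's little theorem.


Fermat's little theorem: if p is prime and gcd(a,p)=1, then a^(p-1) ≡ 1 (mod p)
p = 13 is prime, gcd(11,13) = 1
Reduce exponent: 228 mod 12 = 0
So 11^228 ≡ 11^0 (mod 13)
11^0 = 1

11^228 ≡ 1 (mod 13)


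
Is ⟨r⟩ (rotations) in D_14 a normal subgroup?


H = ⟨r⟩ (rotations) in D_14
The rotation subgroup ⟨r⟩ has index 2 in D_14, so it is normal

Yes, normal subgroup


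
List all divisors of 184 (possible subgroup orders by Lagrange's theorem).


Lagrange's theorem: |H| divides |G|
|G| = 184
Divisors of 184: 1, 2, 4, 8, 23, 46, 92, 184

Possible subgroup orders: {1, 2, 4, 8, 23, 46, 92, 184}


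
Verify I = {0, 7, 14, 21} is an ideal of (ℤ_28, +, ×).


Check ideal conditions for I = {0, 7, 14, 21} in ℤ_28:
(1) I is an additive subgroup? Yes
(2) For r ∈ ℤ_28 and a ∈ I: r·a ∈ I? Yes

Yes, I is an ideal of ℤ_28


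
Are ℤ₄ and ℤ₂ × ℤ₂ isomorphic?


Comparing ℤ₄ and ℤ₂ × ℤ₂:
ℤ₄ has an element of order 4; ℤ₂×ℤ₂ has exponent 2

No, ℤ₄ ≇ ℤ₂ × ℤ₂


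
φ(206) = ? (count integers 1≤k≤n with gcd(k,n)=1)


Factor n: 206 = 2 × 103
φ(n) = n · ∏(1 - 1/p) over distinct primes p | n
φ(206) = 206 · (1 - 1/2) · (1 - 1/103) = 102

φ(206) = 102


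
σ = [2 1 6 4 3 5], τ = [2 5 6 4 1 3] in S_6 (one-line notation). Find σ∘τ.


σ∘τ: apply τ first, then σ
1 →τ 2 →σ 1
2 →τ 5 →σ 3
3 →τ 6 →σ 5
4 →τ 4 →σ 4
5 →τ 1 →σ 2
6 →τ 3 →σ 6

σ∘τ = [1 3 5 4 2 6]


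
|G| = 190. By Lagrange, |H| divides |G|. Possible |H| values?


Lagrange's theorem: |H| divides |G|
|G| = 190
Divisors of 190: 1, 2, 5, 10, 19, 38, 95, 190

Possible subgroup orders: {1, 2, 5, 10, 19, 38, 95, 190}


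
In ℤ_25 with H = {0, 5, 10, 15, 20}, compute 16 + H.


16 + H = {16 + h (mod 25) : h ∈ H}
16+0=16, 16+5=21, 16+10=1, 16+15=6, 16+20=11
16 + H = {1, 6, 11, 16, 21} = 1 + H

16 + H = {1, 6, 11, 16, 21}


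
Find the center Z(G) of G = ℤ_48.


Z(G) = {g ∈ G | gx = xg for all x ∈ G}
ℤ_48 is abelian, so Z(G) = G

Z(ℤ_48) = ℤ_48


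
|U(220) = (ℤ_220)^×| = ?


U(n) is the group of units mod n; |U(n)| = φ(n)
|U(220)| = φ(220) = 80

|U(220) = (ℤ_220)^×| = 80


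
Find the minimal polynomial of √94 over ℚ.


√94 satisfies x² - 94 = 0, irreducible over ℚ since 94 is squarefree

Minimal polynomial: x² - 94


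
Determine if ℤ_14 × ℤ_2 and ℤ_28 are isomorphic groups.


Comparing ℤ_14 × ℤ_2 and ℤ_28:
gcd(14,2) = 2 ≠ 1. Max element order in ℤ_14×ℤ_2 is lcm(14,2) = 14 < 28, so it has no element of order 28

No, ℤ_14 × ℤ_2 ≇ ℤ_28


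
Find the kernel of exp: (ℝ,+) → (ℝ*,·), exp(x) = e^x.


Kernel = preimage of identity
ker(exp) = {x ∈ ℝ | e^x = 1} = {0}

ker(exp) = {0}


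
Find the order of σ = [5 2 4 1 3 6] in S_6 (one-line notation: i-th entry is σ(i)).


Cycle decomposition: (1 5 3 4)
Cycle lengths: 4
Order = lcm(4) = 4

ord(σ) = 4


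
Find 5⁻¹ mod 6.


Use the extended Euclidean algorithm to write 1 = 5·s + 6·t; then s mod 6 is the inverse.
Euclidean algorithm:
  5 = 0·6 + 5
  6 = 1·5 + 1
  5 = 5·1 + 0
gcd(5,6) = 1
Back-substitution gives: 5·(-1) + 6·(1) = 1
So 5⁻¹ ≡ -1 ≡ 5 (mod 6)
Check: 5 × 5 = 25 ≡ 1 (mod 6) ✓

5⁻¹ ≡ 5 (mod 6)


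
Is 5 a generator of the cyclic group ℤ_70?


g generates ℤ_n iff gcd(g, n) = 1
gcd(5, 70) = 5
Since gcd = 5 ≠ 1, ⟨5⟩ has order 14 < 70, so 5 is not a generator.

No, 5 does not generate ℤ_70


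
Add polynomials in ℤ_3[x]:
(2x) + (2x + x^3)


Add coefficients mod 3:
x^0: 0 + 0 = 0 (mod 3)
x^1: 2 + 2 = 1 (mod 3)
x^2: 0 + 0 = 0 (mod 3)
x^3: 0 + 1 = 1 (mod 3)
Result: x + x^3

f + g = x + x^3


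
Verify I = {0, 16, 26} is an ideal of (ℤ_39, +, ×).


Check ideal conditions for I = {0, 16, 26} in ℤ_39:
(1) I is an additive subgroup? No
(2) For r ∈ ℤ_39 and a ∈ I: r·a ∈ I? No  [counterexample: r=2, a=16, r·a mod 39 = 32 ∉ I]

No, I is not an ideal of ℤ_39


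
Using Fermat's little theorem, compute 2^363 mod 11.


Fermat's little theorem: if p is prime and gcd(a,p)=1, then a^(p-1) ≡ 1 (mod p)
p = 11 is prime, gcd(2,11) = 1
Reduce exponent: 363 mod 10 = 3
So 2^363 ≡ 2^3 (mod 11)
2^3 mod 11 = 8

2^363 ≡ 8 (mod 11)


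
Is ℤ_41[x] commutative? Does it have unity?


ℤ_41 is a field (n prime), so ℤ_41[x] is a commutative integral domain with unity
Commutative: Yes
Integral domain: Yes
Has unity: Yes

ℤ_41[x]: Commutative=Yes, Unity=Yes


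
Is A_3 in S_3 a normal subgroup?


H = A_3 in S_3
A_3 has index 2 in S_3, and every subgroup of index 2 is normal

Yes, normal subgroup


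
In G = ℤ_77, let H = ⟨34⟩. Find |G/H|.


|⟨34⟩| = n / gcd(34, 77) = 77 / 1 = 77
H is normal (ℤ_77 is abelian).
|G/H| = |G| / |H| = 77 / 77 = 1

|G/H| = 1


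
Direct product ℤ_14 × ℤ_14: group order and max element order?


|ℤ_14 × ℤ_14| = 14 × 14 = 196
Max element order = lcm(14,14) = 14
Cyclic? No (gcd=14)

|ℤ_14×ℤ_14| = 196, max element order = 14


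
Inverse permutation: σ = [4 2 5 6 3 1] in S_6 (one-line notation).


To find σ⁻¹, swap domain and range:
σ(1) = 4 → σ⁻¹(4) = 1
σ(2) = 2 → σ⁻¹(2) = 2
σ(3) = 5 → σ⁻¹(5) = 3
σ(4) = 6 → σ⁻¹(6) = 4
σ(5) = 3 → σ⁻¹(3) = 5
σ(6) = 1 → σ⁻¹(1) = 6

σ⁻¹ = [6 2 5 1 3 4]


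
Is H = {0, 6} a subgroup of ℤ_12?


Subgroup test for H = {0, 6} in (ℤ_12, +):
(1) 0 ∈ H? Yes
(2) Closure: for all a,b ∈ H, (a+b) mod 12 ∈ H? Yes
(3) Inverses: for all a ∈ H, -a mod 12 ∈ H? Yes

Yes, H is a subgroup of ℤ_12


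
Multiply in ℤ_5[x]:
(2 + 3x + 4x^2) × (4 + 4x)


Expand and collect like terms; reduce coefficients mod 5:
x^0: 2·4 = 8 ≡ 3 (mod 5)
x^1: 2·4 + 3·4 = 20 ≡ 0 (mod 5)
x^2: 3·4 + 4·4 = 28 ≡ 3 (mod 5)
x^3: 4·4 = 16 ≡ 1 (mod 5)
Result: 3 + 3x^2 + x^3

f · g = 3 + 3x^2 + x^3


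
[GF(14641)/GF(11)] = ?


GF(14641) = GF(11^4), so the extension degree is 4

[GF(14641)/GF(11)] = 4


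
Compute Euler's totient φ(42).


Factor n: 42 = 2 × 3 × 7
φ(n) = n · ∏(1 - 1/p) over distinct primes p | n
φ(42) = 42 · (1 - 1/2) · (1 - 1/3) · (1 - 1/7) = 12

φ(42) = 12


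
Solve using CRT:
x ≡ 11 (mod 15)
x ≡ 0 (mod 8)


m₁ = 15, m₂ = 8, gcd = 1, so CRT applies. M = m₁·m₂ = 120
Let M₁ = M/m₁ = 8, M₂ = M/m₂ = 15
Find y₁ ≡ M₁⁻¹ (mod m₁): 8⁻¹ ≡ 2 (mod 15)
Find y₂ ≡ M₂⁻¹ (mod m₂): 15⁻¹ ≡ 7 (mod 8)
x = a₁·M₁·y₁ + a₂·M₂·y₂ = 11·8·2 + 0·15·7 = 176
Reduce mod 120: x ≡ 56
Check: 56 mod 15 = 11 ✓, 56 mod 8 = 0 ✓

x ≡ 56 (mod 120)


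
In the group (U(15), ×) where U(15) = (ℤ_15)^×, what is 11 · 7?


Operation: multiplication mod 15
11 · 7 = (a × b) mod 15 with a = 11, b = 7

11 · 7 = 2


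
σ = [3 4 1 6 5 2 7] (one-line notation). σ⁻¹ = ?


To find σ⁻¹, swap domain and range:
σ(1) = 3 → σ⁻¹(3) = 1
σ(2) = 4 → σ⁻¹(4) = 2
σ(3) = 1 → σ⁻¹(1) = 3
σ(4) = 6 → σ⁻¹(6) = 4
σ(5) = 5 → σ⁻¹(5) = 5
σ(6) = 2 → σ⁻¹(2) = 6
σ(7) = 7 → σ⁻¹(7) = 7

σ⁻¹ = [3 6 1 2 5 4 7]


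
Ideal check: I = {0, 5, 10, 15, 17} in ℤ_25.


Check ideal conditions for I = {0, 5, 10, 15, 17} in ℤ_25:
(1) I is an additive subgroup? No
(2) For r ∈ ℤ_25 and a ∈ I: r·a ∈ I? No  [counterexample: r=2, a=10, r·a mod 25 = 20 ∉ I]

No, I is not an ideal of ℤ_25


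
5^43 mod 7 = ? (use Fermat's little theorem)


Fermat's little theorem: if p is prime and gcd(a,p)=1, then a^(p-1) ≡ 1 (mod p)
p = 7 is prime, gcd(5,7) = 1
Reduce exponent: 43 mod 6 = 1
So 5^43 ≡ 5^1 (mod 7)
5^1 mod 7 = 5

5^43 ≡ 5 (mod 7)


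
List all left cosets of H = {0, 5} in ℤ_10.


H = {0, 5}, |H| = 2
Number of cosets = |G|/|H| = 10/2 = 5
0 + H = {0, 5}
1 + H = {1, 6}
2 + H = {2, 7}
3 + H = {3, 8}
4 + H = {4, 9}

Cosets: 0+H={0,5}; 1+H={1,6}; 2+H={2,7}; 3+H={3,8}; 4+H={4,9}


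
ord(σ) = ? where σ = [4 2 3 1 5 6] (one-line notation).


Cycle decomposition: (1 4)
Cycle lengths: 2
Order = lcm(2) = 2

ord(σ) = 2


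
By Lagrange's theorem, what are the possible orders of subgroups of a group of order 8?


Lagrange's theorem: |H| divides |G|
|G| = 8
Divisors of 8: 1, 2, 4, 8

Possible subgroup orders: {1, 2, 4, 8}


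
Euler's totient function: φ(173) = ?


Factor n: 173 = 173
φ(n) = n · ∏(1 - 1/p) over distinct primes p | n
φ(173) = 173 · (1 - 1/173) = 172

φ(173) = 172


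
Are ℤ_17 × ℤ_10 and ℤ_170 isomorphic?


Comparing ℤ_17 × ℤ_10 and ℤ_170:
gcd(17,10) = 1, so ℤ_17 × ℤ_10 ≅ ℤ_170 (CRT)

Yes, ℤ_17 × ℤ_10 ≅ ℤ_170


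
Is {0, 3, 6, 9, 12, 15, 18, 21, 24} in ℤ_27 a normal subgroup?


H = {0, 3, 6, 9, 12, 15, 18, 21, 24} in ℤ_27
ℤ_27 is abelian; every subgroup of an abelian group is normal

Yes, normal subgroup


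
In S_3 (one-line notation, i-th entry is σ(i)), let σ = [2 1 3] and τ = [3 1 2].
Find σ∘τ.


σ∘τ: apply τ first, then σ
1 →τ 3 →σ 3
2 →τ 1 →σ 2
3 →τ 2 →σ 1

σ∘τ = [3 2 1]


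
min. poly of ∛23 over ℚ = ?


∛23 satisfies x³ - 23 = 0, irreducible over ℚ (no rational root; 23 is not a perfect cube)

Minimal polynomial: x³ - 23


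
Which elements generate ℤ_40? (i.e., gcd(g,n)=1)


g generates ℤ_n iff gcd(g,n) = 1
Prime factors of 40: 2, 5
Generators are g ∈ {1,...,39} not divisible by any of these primes.
Generators: {1, 3, 7, 9, 11, 13, 17, 19, 21, 23, 27, 29, 31, 33, 37, 39}
Number of generators = φ(40) = 16

Generators of ℤ_40 = {1, 3, 7, 9, 11, 13, 17, 19, 21, 23, 27, 29, 31, 33, 37, 39}


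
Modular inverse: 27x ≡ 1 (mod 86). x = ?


Use the extended Euclidean algorithm to write 1 = 27·s + 86·t; then s mod 86 is the inverse.
Euclidean algorithm:
  27 = 0·86 + 27
  86 = 3·27 + 5
  27 = 5·5 + 2
  5 = 2·2 + 1
  2 = 2·1 + 0
gcd(27,86) = 1
Back-substitution gives: 27·(-35) + 86·(11) = 1
So 27⁻¹ ≡ -35 ≡ 51 (mod 86)
Check: 27 × 51 = 1377 ≡ 1 (mod 86) ✓

27⁻¹ ≡ 51 (mod 86)


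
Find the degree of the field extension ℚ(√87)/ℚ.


√87 has minimal polynomial x² - 87 (irreducible over ℚ since 87 is squarefree)

[ℚ(√87)/ℚ] = 2


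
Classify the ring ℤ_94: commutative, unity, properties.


ℤ_94 is a commutative ring with unity 1; 94 = 2×47 is composite, so 2·47 ≡ 0 gives zero divisors (not an integral domain)
Commutative: Yes
Integral domain: No
Has unity: Yes

ℤ_94: Commutative=Yes, Unity=Yes


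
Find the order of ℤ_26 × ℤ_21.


|A × B| = |A| · |B|
|ℤ_26 × ℤ_21| = 26 × 21 = 546

|ℤ_26 × ℤ_21| = 546


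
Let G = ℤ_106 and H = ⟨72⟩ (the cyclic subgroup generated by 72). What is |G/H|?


|⟨72⟩| = n / gcd(72, 106) = 106 / 2 = 53
H is normal (ℤ_106 is abelian).
|G/H| = |G| / |H| = 106 / 53 = 2

|G/H| = 2


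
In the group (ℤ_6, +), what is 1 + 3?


Operation: addition mod 6
1 + 3 = (a + b) mod 6 with a = 1, b = 3

1 + 3 = 4


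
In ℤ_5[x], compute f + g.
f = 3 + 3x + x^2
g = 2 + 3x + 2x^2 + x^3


Add coefficients mod 5:
x^0: 3 + 2 = 0 (mod 5)
x^1: 3 + 3 = 1 (mod 5)
x^2: 1 + 2 = 3 (mod 5)
x^3: 0 + 1 = 1 (mod 5)
Result: x + 3x^2 + x^3

f + g = x + 3x^2 + x^3


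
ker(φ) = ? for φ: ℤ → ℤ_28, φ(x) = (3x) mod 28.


Kernel = preimage of identity
ker(φ) = {x ∈ ℤ : 3x ≡ 0 (mod 28)}. gcd(3,28) = 1, so 3x ≡ 0 (mod 28) ⟺ x ≡ 0 (mod 28/1 = 28). Hence ker(φ) = 28ℤ

ker(φ) = 28ℤ


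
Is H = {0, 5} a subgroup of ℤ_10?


Subgroup test for H = {0, 5} in (ℤ_10, +):
(1) 0 ∈ H? Yes
(2) Closure: for all a,b ∈ H, (a+b) mod 10 ∈ H? Yes
(3) Inverses: for all a ∈ H, -a mod 10 ∈ H? Yes

Yes, H is a subgroup of ℤ_10


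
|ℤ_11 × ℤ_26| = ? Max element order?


|ℤ_11 × ℤ_26| = 11 × 26 = 286
Max element order = lcm(11,26) = 286
Cyclic? Yes (gcd=1)

|ℤ_11×ℤ_26| = 286, max element order = 286


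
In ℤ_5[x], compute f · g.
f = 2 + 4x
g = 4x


Expand and collect like terms; reduce coefficients mod 5:
x^0: 2·0 = 0 ≡ 0 (mod 5)
x^1: 2·4 + 4·0 = 8 ≡ 3 (mod 5)
x^2: 4·4 = 16 ≡ 1 (mod 5)
Result: 3x + x^2

f · g = 3x + x^2


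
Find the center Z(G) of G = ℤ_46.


Z(G) = {g ∈ G | gx = xg for all x ∈ G}
ℤ_46 is abelian, so Z(G) = G

Z(ℤ_46) = ℤ_46


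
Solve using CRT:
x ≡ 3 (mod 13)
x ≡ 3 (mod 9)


m₁ = 13, m₂ = 9, gcd = 1, so CRT applies. M = m₁·m₂ = 117
Let M₁ = M/m₁ = 9, M₂ = M/m₂ = 13
Find y₁ ≡ M₁⁻¹ (mod m₁): 9⁻¹ ≡ 3 (mod 13)
Find y₂ ≡ M₂⁻¹ (mod m₂): 13⁻¹ ≡ 7 (mod 9)
x = a₁·M₁·y₁ + a₂·M₂·y₂ = 3·9·3 + 3·13·7 = 354
Reduce mod 117: x ≡ 3
Check: 3 mod 13 = 3 ✓, 3 mod 9 = 3 ✓

x ≡ 3 (mod 117)


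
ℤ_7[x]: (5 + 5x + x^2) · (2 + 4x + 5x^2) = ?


Expand and collect like terms; reduce coefficients mod 7:
x^0: 5·2 = 10 ≡ 3 (mod 7)
x^1: 5·4 + 5·2 = 30 ≡ 2 (mod 7)
x^2: 5·5 + 5·4 + 1·2 = 47 ≡ 5 (mod 7)
x^3: 5·5 + 1·4 = 29 ≡ 1 (mod 7)
x^4: 1·5 = 5 ≡ 5 (mod 7)
Result: 3 + 2x + 5x^2 + x^3 + 5x^4

f · g = 3 + 2x + 5x^2 + x^3 + 5x^4


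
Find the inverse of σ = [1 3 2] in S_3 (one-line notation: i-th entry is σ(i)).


To find σ⁻¹, swap domain and range:
σ(1) = 1 → σ⁻¹(1) = 1
σ(2) = 3 → σ⁻¹(3) = 2
σ(3) = 2 → σ⁻¹(2) = 3

σ⁻¹ = [1 3 2]


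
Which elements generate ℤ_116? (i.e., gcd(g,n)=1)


g generates ℤ_n iff gcd(g,n) = 1
Prime factors of 116: 2, 29
Generators are g ∈ {1,...,115} not divisible by any of these primes.
Generators: {1, 3, 5, 7, 9, 11, 13, 15, 17, 19, 21, 23, 25, 27, 31, 33, 35, 37, 39, 41, 43, 45, 47, 49, 51, 53, 55, 57, 59, 61, 63, 65, 67, 69, 71, 73, 75, 77, 79, 81, 83, 85, 89, 91, 93, 95, 97, 99, 101, 103, 105, 107, 109, 111, 113, 115}
Number of generators = φ(116) = 56

Generators of ℤ_116 = {1, 3, 5, 7, 9, 11, 13, 15, 17, 19, 21, 23, 25, 27, 31, 33, 35, 37, 39, 41, 43, 45, 47, 49, 51, 53, 55, 57, 59, 61, 63, 65, 67, 69, 71, 73, 75, 77, 79, 81, 83, 85, 89, 91, 93, 95, 97, 99, 101, 103, 105, 107, 109, 111, 113, 115}


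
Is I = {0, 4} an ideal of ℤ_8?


Check ideal conditions for I = {0, 4} in ℤ_8:
(1) I is an additive subgroup? Yes
(2) For r ∈ ℤ_8 and a ∈ I: r·a ∈ I? Yes

Yes, I is an ideal of ℤ_8


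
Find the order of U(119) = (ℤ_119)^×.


U(n) is the group of units mod n; |U(n)| = φ(n)
|U(119)| = φ(119) = 96

|U(119) = (ℤ_119)^×| = 96


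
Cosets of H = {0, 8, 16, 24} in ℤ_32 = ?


H = {0, 8, 16, 24}, |H| = 4
Number of cosets = |G|/|H| = 32/4 = 8
0 + H = {0, 8, 16, 24}
1 + H = {1, 9, 17, 25}
2 + H = {2, 10, 18, 26}
3 + H = {3, 11, 19, 27}
4 + H = {4, 12, 20, 28}
5 + H = {5, 13, 21, 29}
6 + H = {6, 14, 22, 30}
7 + H = {7, 15, 23, 31}

Cosets: 0+H={0,8,16,24}; 1+H={1,9,17,25}; 2+H={2,10,18,26}; 3+H={3,11,19,27}; 4+H={4,12,20,28}; 5+H={5,13,21,29}; 6+H={6,14,22,30}; 7+H={7,15,23,31}


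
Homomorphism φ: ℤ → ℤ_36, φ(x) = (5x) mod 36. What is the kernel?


Kernel = preimage of identity
ker(φ) = {x ∈ ℤ : 5x ≡ 0 (mod 36)}. gcd(5,36) = 1, so 5x ≡ 0 (mod 36) ⟺ x ≡ 0 (mod 36/1 = 36). Hence ker(φ) = 36ℤ

ker(φ) = 36ℤ


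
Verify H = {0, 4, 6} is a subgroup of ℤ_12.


Subgroup test for H = {0, 4, 6} in (ℤ_12, +):
(1) 0 ∈ H? Yes
(2) Closure: for all a,b ∈ H, (a+b) mod 12 ∈ H? No  [counterexample: 4 + 4 = 8 ∉ H]
(3) Inverses: for all a ∈ H, -a mod 12 ∈ H? No

No, H is not a subgroup of ℤ_12


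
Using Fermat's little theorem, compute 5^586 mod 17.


Fermat's little theorem: if p is prime and gcd(a,p)=1, then a^(p-1) ≡ 1 (mod p)
p = 17 is prime, gcd(5,17) = 1
Reduce exponent: 586 mod 16 = 10
So 5^586 ≡ 5^10 (mod 17)
5^10 mod 17 = 9

5^586 ≡ 9 (mod 17)


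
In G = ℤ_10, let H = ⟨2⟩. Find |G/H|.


|⟨2⟩| = n / gcd(2, 10) = 10 / 2 = 5
H is normal (ℤ_10 is abelian).
|G/H| = |G| / |H| = 10 / 5 = 2

|G/H| = 2


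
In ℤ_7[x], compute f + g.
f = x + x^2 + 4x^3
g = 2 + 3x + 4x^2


Add coefficients mod 7:
x^0: 0 + 2 = 2 (mod 7)
x^1: 1 + 3 = 4 (mod 7)
x^2: 1 + 4 = 5 (mod 7)
x^3: 4 + 0 = 4 (mod 7)
Result: 2 + 4x + 5x^2 + 4x^3

f + g = 2 + 4x + 5x^2 + 4x^3


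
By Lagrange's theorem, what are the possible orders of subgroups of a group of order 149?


Lagrange's theorem: |H| divides |G|
|G| = 149
Divisors of 149: 1, 149

Possible subgroup orders: {1, 149}


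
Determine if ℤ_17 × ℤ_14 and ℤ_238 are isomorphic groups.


Comparing ℤ_17 × ℤ_14 and ℤ_238:
gcd(17,14) = 1, so ℤ_17 × ℤ_14 ≅ ℤ_238 (CRT)

Yes, ℤ_17 × ℤ_14 ≅ ℤ_238


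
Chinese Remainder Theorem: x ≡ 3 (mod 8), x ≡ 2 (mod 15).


m₁ = 8, m₂ = 15, gcd = 1, so CRT applies. M = m₁·m₂ = 120
Let M₁ = M/m₁ = 15, M₂ = M/m₂ = 8
Find y₁ ≡ M₁⁻¹ (mod m₁): 15⁻¹ ≡ 7 (mod 8)
Find y₂ ≡ M₂⁻¹ (mod m₂): 8⁻¹ ≡ 2 (mod 15)
x = a₁·M₁·y₁ + a₂·M₂·y₂ = 3·15·7 + 2·8·2 = 347
Reduce mod 120: x ≡ 107
Check: 107 mod 8 = 3 ✓, 107 mod 15 = 2 ✓

x ≡ 107 (mod 120)


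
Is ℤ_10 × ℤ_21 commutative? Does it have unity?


Direct product ring; commutative with unity (1,1); but (1,0)·(0,1) = (0,0) gives zero divisors, so not an integral domain
Commutative: Yes
Integral domain: No
Has unity: Yes

ℤ_10 × ℤ_21: Commutative=Yes, Unity=Yes


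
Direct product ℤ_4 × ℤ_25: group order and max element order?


|ℤ_4 × ℤ_25| = 4 × 25 = 100
Max element order = lcm(4,25) = 100
Cyclic? Yes (gcd=1)

|ℤ_4×ℤ_25| = 100, max element order = 100


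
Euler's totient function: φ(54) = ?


Factor n: 54 = 2 × 3^3
φ(n) = n · ∏(1 - 1/p) over distinct primes p | n
φ(54) = 54 · (1 - 1/2) · (1 - 1/3) = 18

φ(54) = 18


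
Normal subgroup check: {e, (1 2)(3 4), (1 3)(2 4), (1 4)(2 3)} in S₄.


H = {e, (1 2)(3 4), (1 3)(2 4), (1 4)(2 3)} in S₄
This is the Klein four-group V₄; it is normal in S₄ (it is a union of conjugacy classes)

Yes, normal subgroup


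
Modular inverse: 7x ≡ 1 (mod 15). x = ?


Use the extended Euclidean algorithm to write 1 = 7·s + 15·t; then s mod 15 is the inverse.
Euclidean algorithm:
  7 = 0·15 + 7
  15 = 2·7 + 1
  7 = 7·1 + 0
gcd(7,15) = 1
Back-substitution gives: 7·(-2) + 15·(1) = 1
So 7⁻¹ ≡ -2 ≡ 13 (mod 15)
Check: 7 × 13 = 91 ≡ 1 (mod 15) ✓

7⁻¹ ≡ 13 (mod 15)


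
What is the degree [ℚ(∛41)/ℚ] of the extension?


∛41 has minimal polynomial x³ - 41 (irreducible over ℚ since 41 is not a perfect cube)

[ℚ(∛41)/ℚ] = 3


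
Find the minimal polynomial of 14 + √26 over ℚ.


Let α = 14 + √26. Then α - 14 = √26, so (α - 14)² = 26, giving α² - 28α + 170 = 0. Degree 2 and α ∉ ℚ, so this is the minimal polynomial.

Minimal polynomial: x² - 28x + 170


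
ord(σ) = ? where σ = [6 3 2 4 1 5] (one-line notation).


Cycle decomposition: (1 6 5) (2 3)
Cycle lengths: 3, 2
Order = lcm(3, 2) = 6

ord(σ) = 6


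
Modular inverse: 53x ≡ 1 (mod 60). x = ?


Use the extended Euclidean algorithm to write 1 = 53·s + 60·t; then s mod 60 is the inverse.
Euclidean algorithm:
  53 = 0·60 + 53
  60 = 1·53 + 7
  53 = 7·7 + 4
  7 = 1·4 + 3
  4 = 1·3 + 1
  3 = 3·1 + 0
gcd(53,60) = 1
Back-substitution gives: 53·(17) + 60·(-15) = 1
So 53⁻¹ ≡ 17 ≡ 17 (mod 60)
Check: 53 × 17 = 901 ≡ 1 (mod 60) ✓

53⁻¹ ≡ 17 (mod 60)


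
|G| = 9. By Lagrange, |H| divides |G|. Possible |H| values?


Lagrange's theorem: |H| divides |G|
|G| = 9
Divisors of 9: 1, 3, 9

Possible subgroup orders: {1, 3, 9}


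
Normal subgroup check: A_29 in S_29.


H = A_29 in S_29
A_29 has index 2 in S_29, and every subgroup of index 2 is normal

Yes, normal subgroup


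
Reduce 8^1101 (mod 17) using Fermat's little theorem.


Fermat's little theorem: if p is prime and gcd(a,p)=1, then a^(p-1) ≡ 1 (mod p)
p = 17 is prime, gcd(8,17) = 1
Reduce exponent: 1101 mod 16 = 13
So 8^1101 ≡ 8^13 (mod 17)
8^13 mod 17 = 9

8^1101 ≡ 9 (mod 17)


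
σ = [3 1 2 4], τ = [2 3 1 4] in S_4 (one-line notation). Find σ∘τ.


σ∘τ: apply τ first, then σ
1 →τ 2 →σ 1
2 →τ 3 →σ 2
3 →τ 1 →σ 3
4 →τ 4 →σ 4

σ∘τ = [1 2 3 4]


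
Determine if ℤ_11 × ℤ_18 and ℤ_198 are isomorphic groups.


Comparing ℤ_11 × ℤ_18 and ℤ_198:
gcd(11,18) = 1, so ℤ_11 × ℤ_18 ≅ ℤ_198 (CRT)

Yes, ℤ_11 × ℤ_18 ≅ ℤ_198
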